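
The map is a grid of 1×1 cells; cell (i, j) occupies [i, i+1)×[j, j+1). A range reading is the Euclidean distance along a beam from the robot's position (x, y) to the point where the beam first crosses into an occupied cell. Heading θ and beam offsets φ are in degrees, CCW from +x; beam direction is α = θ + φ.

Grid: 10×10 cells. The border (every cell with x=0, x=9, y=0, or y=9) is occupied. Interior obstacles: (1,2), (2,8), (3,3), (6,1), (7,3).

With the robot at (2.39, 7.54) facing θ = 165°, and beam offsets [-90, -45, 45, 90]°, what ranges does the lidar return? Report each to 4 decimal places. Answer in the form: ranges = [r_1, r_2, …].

beam 1: φ=-90°, α=75°
  cosα=0.2588 sinα=0.9659 | (2,7) | tMaxX 2.3569 tMaxY 0.4762 | tΔX 3.8637 tΔY 1.0353
    t=0.4762 [y] (2,8) — stop
  → r_1 = 0.4762
beam 2: φ=-45°, α=120°
  cosα=-0.5000 sinα=0.8660 | (2,7) | tMaxX 0.7800 tMaxY 0.5312 | tΔX 2.0000 tΔY 1.1547
    t=0.5312 [y] (2,8) — stop
  → r_2 = 0.5312
beam 3: φ=45°, α=210°
  cosα=-0.8660 sinα=-0.5000 | (2,7) | tMaxX 0.4503 tMaxY 1.0800 | tΔX 1.1547 tΔY 2.0000
    t=0.4503 [x] (1,7)
    t=1.0800 [y] (1,6)
    t=1.6050 [x] (0,6) — stop
  → r_3 = 1.6050
beam 4: φ=90°, α=255°
  cosα=-0.2588 sinα=-0.9659 | (2,7) | tMaxX 1.5068 tMaxY 0.5590 | tΔX 3.8637 tΔY 1.0353
    t=0.5590 [y] (2,6)
    t=1.5068 [x] (1,6)
    t=1.5943 [y] (1,5)
    t=2.6296 [y] (1,4)
    t=3.6649 [y] (1,3)
    t=4.7002 [y] (1,2) — stop
  → r_4 = 4.7002

ranges = [0.4762, 0.5312, 1.6050, 4.7002]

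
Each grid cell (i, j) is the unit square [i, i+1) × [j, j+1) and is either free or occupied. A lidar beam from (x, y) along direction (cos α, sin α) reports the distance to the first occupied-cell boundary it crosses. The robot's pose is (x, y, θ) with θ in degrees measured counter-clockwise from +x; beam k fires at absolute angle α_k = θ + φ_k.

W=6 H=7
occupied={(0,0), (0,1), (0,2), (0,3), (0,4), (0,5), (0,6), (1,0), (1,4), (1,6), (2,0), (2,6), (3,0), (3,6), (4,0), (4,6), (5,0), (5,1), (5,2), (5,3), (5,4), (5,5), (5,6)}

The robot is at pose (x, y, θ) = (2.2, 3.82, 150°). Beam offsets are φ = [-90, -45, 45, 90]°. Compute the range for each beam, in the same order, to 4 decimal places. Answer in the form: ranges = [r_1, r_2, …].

beam 1: φ=-90°, α=60°
  d=(0.5000,0.8660)  start (2,3)  tX=1.6000 tY=0.2078  stride 1/|dx|=2.0000 1/|dy|=1.1547
    cross y-line → (2,4), t=0.2078
    cross y-line → (2,5), t=1.3625
    cross x-line → (3,5), t=1.6000
    cross y-line → (3,6), t=2.5172 (wall)
  → r_1 = 2.5172
beam 2: φ=-45°, α=105°
  d=(-0.2588,0.9659)  start (2,3)  tX=0.7727 tY=0.1863  stride 1/|dx|=3.8637 1/|dy|=1.0353
    cross y-line → (2,4), t=0.1863
    cross x-line → (1,4), t=0.7727 (wall)
  → r_2 = 0.7727
beam 3: φ=45°, α=195°
  d=(-0.9659,-0.2588)  start (2,3)  tX=0.2071 tY=3.1682  stride 1/|dx|=1.0353 1/|dy|=3.8637
    cross x-line → (1,3), t=0.2071
    cross x-line → (0,3), t=1.2423 (wall)
  → r_3 = 1.2423
beam 4: φ=90°, α=240°
  d=(-0.5000,-0.8660)  start (2,3)  tX=0.4000 tY=0.9469  stride 1/|dx|=2.0000 1/|dy|=1.1547
    cross x-line → (1,3), t=0.4000
    cross y-line → (1,2), t=0.9469
    cross y-line → (1,1), t=2.1016
    cross x-line → (0,1), t=2.4000 (wall)
  → r_4 = 2.4000

ranges = [2.5172, 0.7727, 1.2423, 2.4000]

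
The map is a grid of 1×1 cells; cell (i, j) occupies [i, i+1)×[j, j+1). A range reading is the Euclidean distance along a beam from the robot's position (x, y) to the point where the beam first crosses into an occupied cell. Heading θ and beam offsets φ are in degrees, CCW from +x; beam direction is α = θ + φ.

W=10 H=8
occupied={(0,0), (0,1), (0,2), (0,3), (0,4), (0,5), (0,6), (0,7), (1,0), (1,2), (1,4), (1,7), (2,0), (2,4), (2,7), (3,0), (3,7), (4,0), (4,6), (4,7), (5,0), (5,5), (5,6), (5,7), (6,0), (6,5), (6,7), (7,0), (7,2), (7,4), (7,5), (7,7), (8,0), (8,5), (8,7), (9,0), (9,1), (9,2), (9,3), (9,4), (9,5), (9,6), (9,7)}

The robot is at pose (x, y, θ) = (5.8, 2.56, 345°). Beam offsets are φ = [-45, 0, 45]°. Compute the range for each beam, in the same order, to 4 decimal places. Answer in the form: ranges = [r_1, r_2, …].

ranges = [1.8013, 1.2423, 3.6950]

beam 1: φ=-45°, α=300°
  dir = (cos 300°, sin 300°) = (0.5000, -0.8660); from cell (5,2)
  next x-line at t=0.4000, next y-line at t=0.6466; Δt_x=2.0000, Δt_y=1.1547
    x: enter (6,2) at t=0.4000
    y: enter (6,1) at t=0.6466
    y: enter (6,0) at t=1.8013 ← occupied
  → r_1 = 1.8013
beam 2: φ=0°, α=345°
  dir = (cos 345°, sin 345°) = (0.9659, -0.2588); from cell (5,2)
  next x-line at t=0.2071, next y-line at t=2.1637; Δt_x=1.0353, Δt_y=3.8637
    x: enter (6,2) at t=0.2071
    x: enter (7,2) at t=1.2423 ← occupied
  → r_2 = 1.2423
beam 3: φ=45°, α=30°
  dir = (cos 30°, sin 30°) = (0.8660, 0.5000); from cell (5,2)
  next x-line at t=0.2309, next y-line at t=0.8800; Δt_x=1.1547, Δt_y=2.0000
    x: enter (6,2) at t=0.2309
    y: enter (6,3) at t=0.8800
    x: enter (7,3) at t=1.3856
    x: enter (8,3) at t=2.5403
    y: enter (8,4) at t=2.8800
    x: enter (9,4) at t=3.6950 ← occupied
  → r_3 = 3.6950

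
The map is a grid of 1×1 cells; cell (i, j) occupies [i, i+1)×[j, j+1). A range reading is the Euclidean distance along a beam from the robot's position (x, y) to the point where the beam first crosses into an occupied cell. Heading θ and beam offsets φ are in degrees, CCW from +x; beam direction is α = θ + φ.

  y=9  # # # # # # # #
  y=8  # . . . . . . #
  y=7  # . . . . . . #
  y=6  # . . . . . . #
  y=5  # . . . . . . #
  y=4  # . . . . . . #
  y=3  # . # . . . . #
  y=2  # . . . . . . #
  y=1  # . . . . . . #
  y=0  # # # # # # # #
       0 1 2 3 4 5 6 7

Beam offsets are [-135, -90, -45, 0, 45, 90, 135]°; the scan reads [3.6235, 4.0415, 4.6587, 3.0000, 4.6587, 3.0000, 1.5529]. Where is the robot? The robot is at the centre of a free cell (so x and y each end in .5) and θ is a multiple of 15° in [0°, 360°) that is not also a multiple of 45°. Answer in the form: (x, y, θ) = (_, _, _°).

(x, y, θ) = (5.5, 5.5, 210°)

Enumerate (i+0.5, j+0.5, θ) over the 47 free cells and 16 admissible headings. For each, cast all 7 beams and compare to the given ranges.
  (6.5, 4.5, 15°): beam 1 = 4.0415 ≠ 3.6235 ✗
  (3.5, 6.5, 75°): beam 1 = 6.3509 ≠ 3.6235 ✗
  (5.5, 8.5, 195°): beam 1 = 0.5774 ≠ 3.6235 ✗
  (6.5, 7.5, 150°): beam 1 = 0.5176 ≠ 3.6235 ✗
  …
  (5.5, 5.5, 210°): r_1=3.6235, r_2=4.0415, r_3=4.6587, r_4=3.0000, r_5=4.6587, r_6=3.0000, r_7=1.5529 — all match ✓
No second candidate reproduces the full scan.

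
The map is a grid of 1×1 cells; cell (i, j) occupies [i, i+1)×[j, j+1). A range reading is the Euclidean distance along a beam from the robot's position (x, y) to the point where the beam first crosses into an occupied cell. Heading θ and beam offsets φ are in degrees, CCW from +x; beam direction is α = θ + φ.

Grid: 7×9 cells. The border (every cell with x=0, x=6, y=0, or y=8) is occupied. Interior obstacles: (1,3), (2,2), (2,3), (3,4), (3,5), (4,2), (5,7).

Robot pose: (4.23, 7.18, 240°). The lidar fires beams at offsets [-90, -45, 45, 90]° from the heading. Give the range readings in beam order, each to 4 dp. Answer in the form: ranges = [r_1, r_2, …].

ranges = [1.6400, 3.3439, 6.3980, 2.0438]

beam 1: φ=-90°, α=150°
  dir = (cos 150°, sin 150°) = (-0.8660, 0.5000); from cell (4,7)
  next x-line at t=0.2656, next y-line at t=1.6400; Δt_x=1.1547, Δt_y=2.0000
    x: enter (3,7) at t=0.2656
    x: enter (2,7) at t=1.4203
    y: enter (2,8) at t=1.6400 ← occupied
  → r_1 = 1.6400
beam 2: φ=-45°, α=195°
  dir = (cos 195°, sin 195°) = (-0.9659, -0.2588); from cell (4,7)
  next x-line at t=0.2381, next y-line at t=0.6955; Δt_x=1.0353, Δt_y=3.8637
    x: enter (3,7) at t=0.2381
    y: enter (3,6) at t=0.6955
    x: enter (2,6) at t=1.2734
    x: enter (1,6) at t=2.3087
    x: enter (0,6) at t=3.3439 ← occupied
  → r_2 = 3.3439
beam 3: φ=45°, α=285°
  dir = (cos 285°, sin 285°) = (0.2588, -0.9659); from cell (4,7)
  next x-line at t=2.9751, next y-line at t=0.1863; Δt_x=3.8637, Δt_y=1.0353
    y: enter (4,6) at t=0.1863
    y: enter (4,5) at t=1.2216
    y: enter (4,4) at t=2.2569
    x: enter (5,4) at t=2.9751
    y: enter (5,3) at t=3.2922
    y: enter (5,2) at t=4.3275
    y: enter (5,1) at t=5.3627
    y: enter (5,0) at t=6.3980 ← occupied
  → r_3 = 6.3980
beam 4: φ=90°, α=330°
  dir = (cos 330°, sin 330°) = (0.8660, -0.5000); from cell (4,7)
  next x-line at t=0.8891, next y-line at t=0.3600; Δt_x=1.1547, Δt_y=2.0000
    y: enter (4,6) at t=0.3600
    x: enter (5,6) at t=0.8891
    x: enter (6,6) at t=2.0438 ← occupied
  → r_4 = 2.0438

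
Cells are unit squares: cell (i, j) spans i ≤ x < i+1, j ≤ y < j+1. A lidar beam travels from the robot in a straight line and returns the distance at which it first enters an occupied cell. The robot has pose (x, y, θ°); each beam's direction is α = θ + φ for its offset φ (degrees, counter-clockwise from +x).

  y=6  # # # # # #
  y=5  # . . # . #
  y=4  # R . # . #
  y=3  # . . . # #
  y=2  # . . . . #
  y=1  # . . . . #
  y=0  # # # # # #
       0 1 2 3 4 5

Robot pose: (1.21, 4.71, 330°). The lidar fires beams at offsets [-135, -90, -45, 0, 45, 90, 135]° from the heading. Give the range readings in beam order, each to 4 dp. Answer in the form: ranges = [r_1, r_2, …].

ranges = [0.2174, 0.4200, 3.8409, 3.2216, 1.8531, 1.4896, 0.8114]

beam 1: φ=-135°, α=195°
  direction (-0.9659, -0.2588); cell (1,4); t to first gridline: x 0.2174, y 2.7432 (then +1.0353 / +3.8637)
    (0,4) via x @ 0.2174  # hit
  → r_1 = 0.2174
beam 2: φ=-90°, α=240°
  direction (-0.5000, -0.8660); cell (1,4); t to first gridline: x 0.4200, y 0.8198 (then +2.0000 / +1.1547)
    (0,4) via x @ 0.4200  # hit
  → r_2 = 0.4200
beam 3: φ=-45°, α=285°
  direction (0.2588, -0.9659); cell (1,4); t to first gridline: x 3.0523, y 0.7350 (then +3.8637 / +1.0353)
    (1,3) via y @ 0.7350
    (1,2) via y @ 1.7703
    (1,1) via y @ 2.8056
    (2,1) via x @ 3.0523
    (2,0) via y @ 3.8409  # hit
  → r_3 = 3.8409
beam 4: φ=0°, α=330°
  direction (0.8660, -0.5000); cell (1,4); t to first gridline: x 0.9122, y 1.4200 (then +1.1547 / +2.0000)
    (2,4) via x @ 0.9122
    (2,3) via y @ 1.4200
    (3,3) via x @ 2.0669
    (4,3) via x @ 3.2216  # hit
  → r_4 = 3.2216
beam 5: φ=45°, α=15°
  direction (0.9659, 0.2588); cell (1,4); t to first gridline: x 0.8179, y 1.1205 (then +1.0353 / +3.8637)
    (2,4) via x @ 0.8179
    (2,5) via y @ 1.1205
    (3,5) via x @ 1.8531  # hit
  → r_5 = 1.8531
beam 6: φ=90°, α=60°
  direction (0.5000, 0.8660); cell (1,4); t to first gridline: x 1.5800, y 0.3349 (then +2.0000 / +1.1547)
    (1,5) via y @ 0.3349
    (1,6) via y @ 1.4896  # hit
  → r_6 = 1.4896
beam 7: φ=135°, α=105°
  direction (-0.2588, 0.9659); cell (1,4); t to first gridline: x 0.8114, y 0.3002 (then +3.8637 / +1.0353)
    (1,5) via y @ 0.3002
    (0,5) via x @ 0.8114  # hit
  → r_7 = 0.8114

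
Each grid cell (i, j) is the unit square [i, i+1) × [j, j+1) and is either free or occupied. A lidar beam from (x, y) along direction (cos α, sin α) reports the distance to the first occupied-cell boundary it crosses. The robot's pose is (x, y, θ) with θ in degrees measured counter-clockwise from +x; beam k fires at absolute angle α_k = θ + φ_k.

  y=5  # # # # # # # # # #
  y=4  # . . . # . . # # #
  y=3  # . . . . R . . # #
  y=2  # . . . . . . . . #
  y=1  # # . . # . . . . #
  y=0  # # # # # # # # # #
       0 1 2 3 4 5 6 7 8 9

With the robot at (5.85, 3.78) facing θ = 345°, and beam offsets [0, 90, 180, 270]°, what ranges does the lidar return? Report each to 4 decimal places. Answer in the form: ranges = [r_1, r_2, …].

beam 1: φ=0°, α=345°
  direction (0.9659, -0.2588); cell (5,3); t to first gridline: x 0.1553, y 3.0137 (then +1.0353 / +3.8637)
    (6,3) via x @ 0.1553
    (7,3) via x @ 1.1906
    (8,3) via x @ 2.2258  # hit
  → r_1 = 2.2258
beam 2: φ=90°, α=75°
  direction (0.2588, 0.9659); cell (5,3); t to first gridline: x 0.5796, y 0.2278 (then +3.8637 / +1.0353)
    (5,4) via y @ 0.2278
    (6,4) via x @ 0.5796
    (6,5) via y @ 1.2630  # hit
  → r_2 = 1.2630
beam 3: φ=180°, α=165°
  direction (-0.9659, 0.2588); cell (5,3); t to first gridline: x 0.8800, y 0.8500 (then +1.0353 / +3.8637)
    (5,4) via y @ 0.8500
    (4,4) via x @ 0.8800  # hit
  → r_3 = 0.8800
beam 4: φ=270°, α=255°
  direction (-0.2588, -0.9659); cell (5,3); t to first gridline: x 3.2841, y 0.8075 (then +3.8637 / +1.0353)
    (5,2) via y @ 0.8075
    (5,1) via y @ 1.8428
    (5,0) via y @ 2.8781  # hit
  → r_4 = 2.8781

ranges = [2.2258, 1.2630, 0.8800, 2.8781]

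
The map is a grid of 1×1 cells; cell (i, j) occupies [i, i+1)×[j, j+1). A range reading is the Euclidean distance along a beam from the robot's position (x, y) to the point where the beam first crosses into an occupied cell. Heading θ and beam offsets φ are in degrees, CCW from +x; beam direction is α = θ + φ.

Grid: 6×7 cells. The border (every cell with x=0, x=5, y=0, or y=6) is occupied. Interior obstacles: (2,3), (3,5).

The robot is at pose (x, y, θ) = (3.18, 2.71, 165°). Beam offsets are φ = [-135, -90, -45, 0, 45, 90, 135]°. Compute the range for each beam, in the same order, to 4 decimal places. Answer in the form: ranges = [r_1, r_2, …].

beam 1: φ=-135°, α=30°
  dir = (cos 30°, sin 30°) = (0.8660, 0.5000); from cell (3,2)
  next x-line at t=0.9469, next y-line at t=0.5800; Δt_x=1.1547, Δt_y=2.0000
    y: enter (3,3) at t=0.5800
    x: enter (4,3) at t=0.9469
    x: enter (5,3) at t=2.1016 ← occupied
  → r_1 = 2.1016
beam 2: φ=-90°, α=75°
  dir = (cos 75°, sin 75°) = (0.2588, 0.9659); from cell (3,2)
  next x-line at t=3.1682, next y-line at t=0.3002; Δt_x=3.8637, Δt_y=1.0353
    y: enter (3,3) at t=0.3002
    y: enter (3,4) at t=1.3355
    y: enter (3,5) at t=2.3708 ← occupied
  → r_2 = 2.3708
beam 3: φ=-45°, α=120°
  dir = (cos 120°, sin 120°) = (-0.5000, 0.8660); from cell (3,2)
  next x-line at t=0.3600, next y-line at t=0.3349; Δt_x=2.0000, Δt_y=1.1547
    y: enter (3,3) at t=0.3349
    x: enter (2,3) at t=0.3600 ← occupied
  → r_3 = 0.3600
beam 4: φ=0°, α=165°
  dir = (cos 165°, sin 165°) = (-0.9659, 0.2588); from cell (3,2)
  next x-line at t=0.1863, next y-line at t=1.1205; Δt_x=1.0353, Δt_y=3.8637
    x: enter (2,2) at t=0.1863
    y: enter (2,3) at t=1.1205 ← occupied
  → r_4 = 1.1205
beam 5: φ=45°, α=210°
  dir = (cos 210°, sin 210°) = (-0.8660, -0.5000); from cell (3,2)
  next x-line at t=0.2078, next y-line at t=1.4200; Δt_x=1.1547, Δt_y=2.0000
    x: enter (2,2) at t=0.2078
    x: enter (1,2) at t=1.3625
    y: enter (1,1) at t=1.4200
    x: enter (0,1) at t=2.5172 ← occupied
  → r_5 = 2.5172
beam 6: φ=90°, α=255°
  dir = (cos 255°, sin 255°) = (-0.2588, -0.9659); from cell (3,2)
  next x-line at t=0.6955, next y-line at t=0.7350; Δt_x=3.8637, Δt_y=1.0353
    x: enter (2,2) at t=0.6955
    y: enter (2,1) at t=0.7350
    y: enter (2,0) at t=1.7703 ← occupied
  → r_6 = 1.7703
beam 7: φ=135°, α=300°
  dir = (cos 300°, sin 300°) = (0.5000, -0.8660); from cell (3,2)
  next x-line at t=1.6400, next y-line at t=0.8198; Δt_x=2.0000, Δt_y=1.1547
    y: enter (3,1) at t=0.8198
    x: enter (4,1) at t=1.6400
    y: enter (4,0) at t=1.9745 ← occupied
  → r_7 = 1.9745

ranges = [2.1016, 2.3708, 0.3600, 1.1205, 2.5172, 1.7703, 1.9745]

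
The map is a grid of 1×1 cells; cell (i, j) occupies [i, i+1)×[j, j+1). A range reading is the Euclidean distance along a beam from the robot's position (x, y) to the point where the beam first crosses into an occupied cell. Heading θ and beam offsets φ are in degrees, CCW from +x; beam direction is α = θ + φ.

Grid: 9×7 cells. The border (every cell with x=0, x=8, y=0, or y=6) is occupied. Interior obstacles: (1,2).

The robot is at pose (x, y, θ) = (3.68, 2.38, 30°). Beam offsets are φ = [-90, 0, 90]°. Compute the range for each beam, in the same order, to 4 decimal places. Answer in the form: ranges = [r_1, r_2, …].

ranges = [1.5935, 4.9883, 4.1800]

beam 1: φ=-90°, α=300°
  d=(0.5000,-0.8660)  start (3,2)  tX=0.6400 tY=0.4388  stride 1/|dx|=2.0000 1/|dy|=1.1547
    cross y-line → (3,1), t=0.4388
    cross x-line → (4,1), t=0.6400
    cross y-line → (4,0), t=1.5935 (wall)
  → r_1 = 1.5935
beam 2: φ=0°, α=30°
  d=(0.8660,0.5000)  start (3,2)  tX=0.3695 tY=1.2400  stride 1/|dx|=1.1547 1/|dy|=2.0000
    cross x-line → (4,2), t=0.3695
    cross y-line → (4,3), t=1.2400
    cross x-line → (5,3), t=1.5242
    cross x-line → (6,3), t=2.6789
    cross y-line → (6,4), t=3.2400
    cross x-line → (7,4), t=3.8336
    cross x-line → (8,4), t=4.9883 (wall)
  → r_2 = 4.9883
beam 3: φ=90°, α=120°
  d=(-0.5000,0.8660)  start (3,2)  tX=1.3600 tY=0.7159  stride 1/|dx|=2.0000 1/|dy|=1.1547
    cross y-line → (3,3), t=0.7159
    cross x-line → (2,3), t=1.3600
    cross y-line → (2,4), t=1.8706
    cross y-line → (2,5), t=3.0253
    cross x-line → (1,5), t=3.3600
    cross y-line → (1,6), t=4.1800 (wall)
  → r_3 = 4.1800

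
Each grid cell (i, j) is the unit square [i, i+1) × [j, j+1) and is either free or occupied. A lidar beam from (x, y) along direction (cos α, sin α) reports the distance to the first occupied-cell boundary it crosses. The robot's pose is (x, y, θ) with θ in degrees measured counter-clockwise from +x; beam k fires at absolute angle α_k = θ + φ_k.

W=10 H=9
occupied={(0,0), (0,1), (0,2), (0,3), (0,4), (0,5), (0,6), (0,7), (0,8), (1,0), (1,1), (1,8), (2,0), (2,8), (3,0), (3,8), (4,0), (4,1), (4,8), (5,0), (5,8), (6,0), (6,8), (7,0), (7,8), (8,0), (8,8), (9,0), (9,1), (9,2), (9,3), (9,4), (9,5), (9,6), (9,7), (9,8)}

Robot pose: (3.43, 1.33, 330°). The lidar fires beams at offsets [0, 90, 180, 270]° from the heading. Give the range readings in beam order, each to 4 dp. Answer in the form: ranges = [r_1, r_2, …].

beam 1: φ=0°, α=330°
  cosα=0.8660 sinα=-0.5000 | (3,1) | tMaxX 0.6582 tMaxY 0.6600 | tΔX 1.1547 tΔY 2.0000
    t=0.6582 [x] (4,1) — stop
  → r_1 = 0.6582
beam 2: φ=90°, α=60°
  cosα=0.5000 sinα=0.8660 | (3,1) | tMaxX 1.1400 tMaxY 0.7736 | tΔX 2.0000 tΔY 1.1547
    t=0.7736 [y] (3,2)
    t=1.1400 [x] (4,2)
    t=1.9283 [y] (4,3)
    t=3.0831 [y] (4,4)
    t=3.1400 [x] (5,4)
    t=4.2378 [y] (5,5)
    t=5.1400 [x] (6,5)
    t=5.3925 [y] (6,6)
    t=6.5472 [y] (6,7)
    t=7.1400 [x] (7,7)
    t=7.7019 [y] (7,8) — stop
  → r_2 = 7.7019
beam 3: φ=180°, α=150°
  cosα=-0.8660 sinα=0.5000 | (3,1) | tMaxX 0.4965 tMaxY 1.3400 | tΔX 1.1547 tΔY 2.0000
    t=0.4965 [x] (2,1)
    t=1.3400 [y] (2,2)
    t=1.6512 [x] (1,2)
    t=2.8059 [x] (0,2) — stop
  → r_3 = 2.8059
beam 4: φ=270°, α=240°
  cosα=-0.5000 sinα=-0.8660 | (3,1) | tMaxX 0.8600 tMaxY 0.3811 | tΔX 2.0000 tΔY 1.1547
    t=0.3811 [y] (3,0) — stop
  → r_4 = 0.3811

ranges = [0.6582, 7.7019, 2.8059, 0.3811]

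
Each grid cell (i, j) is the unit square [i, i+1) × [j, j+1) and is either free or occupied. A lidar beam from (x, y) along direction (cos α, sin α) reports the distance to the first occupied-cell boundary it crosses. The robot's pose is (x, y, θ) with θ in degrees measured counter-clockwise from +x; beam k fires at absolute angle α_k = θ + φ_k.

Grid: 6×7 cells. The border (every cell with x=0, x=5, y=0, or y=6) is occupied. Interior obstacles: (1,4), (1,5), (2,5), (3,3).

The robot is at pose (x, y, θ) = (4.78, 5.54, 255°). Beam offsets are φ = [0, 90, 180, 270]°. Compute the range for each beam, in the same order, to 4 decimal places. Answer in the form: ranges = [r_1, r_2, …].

ranges = [4.7002, 0.2278, 0.4762, 1.7773]

beam 1: φ=0°, α=255°
  d=(-0.2588,-0.9659)  start (4,5)  tX=3.0137 tY=0.5590  stride 1/|dx|=3.8637 1/|dy|=1.0353
    cross y-line → (4,4), t=0.5590
    cross y-line → (4,3), t=1.5943
    cross y-line → (4,2), t=2.6296
    cross x-line → (3,2), t=3.0137
    cross y-line → (3,1), t=3.6649
    cross y-line → (3,0), t=4.7002 (wall)
  → r_1 = 4.7002
beam 2: φ=90°, α=345°
  d=(0.9659,-0.2588)  start (4,5)  tX=0.2278 tY=2.0864  stride 1/|dx|=1.0353 1/|dy|=3.8637
    cross x-line → (5,5), t=0.2278 (wall)
  → r_2 = 0.2278
beam 3: φ=180°, α=75°
  d=(0.2588,0.9659)  start (4,5)  tX=0.8500 tY=0.4762  stride 1/|dx|=3.8637 1/|dy|=1.0353
    cross y-line → (4,6), t=0.4762 (wall)
  → r_3 = 0.4762
beam 4: φ=270°, α=165°
  d=(-0.9659,0.2588)  start (4,5)  tX=0.8075 tY=1.7773  stride 1/|dx|=1.0353 1/|dy|=3.8637
    cross x-line → (3,5), t=0.8075
    cross y-line → (3,6), t=1.7773 (wall)
  → r_4 = 1.7773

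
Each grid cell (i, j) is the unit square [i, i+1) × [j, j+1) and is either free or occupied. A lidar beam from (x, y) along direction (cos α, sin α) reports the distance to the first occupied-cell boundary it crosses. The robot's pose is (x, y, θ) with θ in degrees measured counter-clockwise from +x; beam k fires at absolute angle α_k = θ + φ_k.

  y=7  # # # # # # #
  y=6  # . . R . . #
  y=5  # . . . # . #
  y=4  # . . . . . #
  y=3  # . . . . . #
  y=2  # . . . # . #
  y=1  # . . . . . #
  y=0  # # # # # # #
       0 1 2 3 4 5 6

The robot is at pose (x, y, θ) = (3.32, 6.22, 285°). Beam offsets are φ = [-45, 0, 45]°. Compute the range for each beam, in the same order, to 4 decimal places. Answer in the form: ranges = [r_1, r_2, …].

beam 1: φ=-45°, α=240°
  d=(-0.5000,-0.8660)  start (3,6)  tX=0.6400 tY=0.2540  stride 1/|dx|=2.0000 1/|dy|=1.1547
    cross y-line → (3,5), t=0.2540
    cross x-line → (2,5), t=0.6400
    cross y-line → (2,4), t=1.4087
    cross y-line → (2,3), t=2.5634
    cross x-line → (1,3), t=2.6400
    cross y-line → (1,2), t=3.7181
    cross x-line → (0,2), t=4.6400 (wall)
  → r_1 = 4.6400
beam 2: φ=0°, α=285°
  d=(0.2588,-0.9659)  start (3,6)  tX=2.6273 tY=0.2278  stride 1/|dx|=3.8637 1/|dy|=1.0353
    cross y-line → (3,5), t=0.2278
    cross y-line → (3,4), t=1.2630
    cross y-line → (3,3), t=2.2983
    cross x-line → (4,3), t=2.6273
    cross y-line → (4,2), t=3.3336 (wall)
  → r_2 = 3.3336
beam 3: φ=45°, α=330°
  d=(0.8660,-0.5000)  start (3,6)  tX=0.7852 tY=0.4400  stride 1/|dx|=1.1547 1/|dy|=2.0000
    cross y-line → (3,5), t=0.4400
    cross x-line → (4,5), t=0.7852 (wall)
  → r_3 = 0.7852

ranges = [4.6400, 3.3336, 0.7852]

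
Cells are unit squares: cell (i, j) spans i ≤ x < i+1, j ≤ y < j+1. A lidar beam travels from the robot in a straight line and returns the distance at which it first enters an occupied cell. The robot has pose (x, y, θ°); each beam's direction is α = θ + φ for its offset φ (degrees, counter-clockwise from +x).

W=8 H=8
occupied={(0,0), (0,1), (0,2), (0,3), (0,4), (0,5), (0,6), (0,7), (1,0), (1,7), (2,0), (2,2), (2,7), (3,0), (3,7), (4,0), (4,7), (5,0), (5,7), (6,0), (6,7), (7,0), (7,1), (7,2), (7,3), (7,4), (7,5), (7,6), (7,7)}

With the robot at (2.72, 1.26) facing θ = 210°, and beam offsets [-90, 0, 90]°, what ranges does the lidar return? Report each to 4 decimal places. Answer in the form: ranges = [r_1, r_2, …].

beam 1: φ=-90°, α=120°
  d=(-0.5000,0.8660)  start (2,1)  tX=1.4400 tY=0.8545  stride 1/|dx|=2.0000 1/|dy|=1.1547
    cross y-line → (2,2), t=0.8545 (wall)
  → r_1 = 0.8545
beam 2: φ=0°, α=210°
  d=(-0.8660,-0.5000)  start (2,1)  tX=0.8314 tY=0.5200  stride 1/|dx|=1.1547 1/|dy|=2.0000
    cross y-line → (2,0), t=0.5200 (wall)
  → r_2 = 0.5200
beam 3: φ=90°, α=300°
  d=(0.5000,-0.8660)  start (2,1)  tX=0.5600 tY=0.3002  stride 1/|dx|=2.0000 1/|dy|=1.1547
    cross y-line → (2,0), t=0.3002 (wall)
  → r_3 = 0.3002

ranges = [0.8545, 0.5200, 0.3002]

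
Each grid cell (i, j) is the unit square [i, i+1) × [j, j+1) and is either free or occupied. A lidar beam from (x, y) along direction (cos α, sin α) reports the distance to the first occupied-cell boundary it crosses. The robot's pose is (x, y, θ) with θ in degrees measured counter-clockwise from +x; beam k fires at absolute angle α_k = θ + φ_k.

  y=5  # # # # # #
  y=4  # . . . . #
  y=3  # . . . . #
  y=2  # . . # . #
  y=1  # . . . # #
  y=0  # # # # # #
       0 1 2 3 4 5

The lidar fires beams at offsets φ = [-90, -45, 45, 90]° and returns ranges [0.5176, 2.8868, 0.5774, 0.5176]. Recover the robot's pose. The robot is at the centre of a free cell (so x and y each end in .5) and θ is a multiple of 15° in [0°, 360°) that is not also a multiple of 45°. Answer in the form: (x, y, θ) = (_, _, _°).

Candidates: 14 free-cell centres × 16 headings = 224 poses. Raycast each; keep the one whose scan matches to 4 dp.
  (3.5, 1.5, 345°): beam 2 = 0.5774 ≠ 2.8868 ✗
  (2.5, 3.5, 150°): beam 1 = 1.7321 ≠ 0.5176 ✗
  (3.5, 1.5, 330°): beam 1 = 0.5774 ≠ 0.5176 ✗
  …
  (3.5, 1.5, 195°): r_1=0.5176, r_2=2.8868, r_3=0.5774, r_4=0.5176 — all match ✓
Unique over the lattice → pose = (3.5, 1.5, 195°).

(x, y, θ) = (3.5, 1.5, 195°)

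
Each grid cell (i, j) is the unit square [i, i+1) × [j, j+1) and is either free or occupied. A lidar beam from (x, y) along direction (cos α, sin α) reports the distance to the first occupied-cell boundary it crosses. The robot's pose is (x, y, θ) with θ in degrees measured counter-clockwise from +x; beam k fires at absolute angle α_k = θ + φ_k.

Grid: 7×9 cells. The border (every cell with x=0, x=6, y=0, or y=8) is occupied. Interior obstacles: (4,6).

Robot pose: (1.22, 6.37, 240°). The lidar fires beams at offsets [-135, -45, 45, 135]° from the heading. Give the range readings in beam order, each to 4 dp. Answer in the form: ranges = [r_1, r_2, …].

ranges = [0.8500, 0.2278, 5.5594, 4.9486]

beam 1: φ=-135°, α=105°
  d=(-0.2588,0.9659)  start (1,6)  tX=0.8500 tY=0.6522  stride 1/|dx|=3.8637 1/|dy|=1.0353
    cross y-line → (1,7), t=0.6522
    cross x-line → (0,7), t=0.8500 (wall)
  → r_1 = 0.8500
beam 2: φ=-45°, α=195°
  d=(-0.9659,-0.2588)  start (1,6)  tX=0.2278 tY=1.4296  stride 1/|dx|=1.0353 1/|dy|=3.8637
    cross x-line → (0,6), t=0.2278 (wall)
  → r_2 = 0.2278
beam 3: φ=45°, α=285°
  d=(0.2588,-0.9659)  start (1,6)  tX=3.0137 tY=0.3831  stride 1/|dx|=3.8637 1/|dy|=1.0353
    cross y-line → (1,5), t=0.3831
    cross y-line → (1,4), t=1.4183
    cross y-line → (1,3), t=2.4536
    cross x-line → (2,3), t=3.0137
    cross y-line → (2,2), t=3.4889
    cross y-line → (2,1), t=4.5242
    cross y-line → (2,0), t=5.5594 (wall)
  → r_3 = 5.5594
beam 4: φ=135°, α=15°
  d=(0.9659,0.2588)  start (1,6)  tX=0.8075 tY=2.4341  stride 1/|dx|=1.0353 1/|dy|=3.8637
    cross x-line → (2,6), t=0.8075
    cross x-line → (3,6), t=1.8428
    cross y-line → (3,7), t=2.4341
    cross x-line → (4,7), t=2.8781
    cross x-line → (5,7), t=3.9133
    cross x-line → (6,7), t=4.9486 (wall)
  → r_4 = 4.9486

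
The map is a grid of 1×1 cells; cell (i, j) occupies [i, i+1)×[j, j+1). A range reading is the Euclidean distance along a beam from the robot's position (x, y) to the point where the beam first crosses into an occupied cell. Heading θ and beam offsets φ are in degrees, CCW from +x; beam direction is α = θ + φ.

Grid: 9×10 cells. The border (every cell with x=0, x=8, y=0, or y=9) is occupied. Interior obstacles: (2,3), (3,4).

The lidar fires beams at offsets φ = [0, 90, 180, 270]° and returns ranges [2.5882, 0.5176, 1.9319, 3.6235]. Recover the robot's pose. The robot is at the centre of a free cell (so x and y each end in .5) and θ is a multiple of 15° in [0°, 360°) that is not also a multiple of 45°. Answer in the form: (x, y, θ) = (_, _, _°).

(x, y, θ) = (7.5, 3.5, 255°)

Enumerate (i+0.5, j+0.5, θ) over the 54 free cells and 16 admissible headings. For each, cast all 4 beams and compare to the given ranges.
  (5.5, 2.5, 75°): beam 1 = 6.7293 ≠ 2.5882 ✗
  (7.5, 2.5, 120°): beam 1 = 7.5056 ≠ 2.5882 ✗
  (2.5, 2.5, 120°): beam 1 = 0.5774 ≠ 2.5882 ✗
  …
  (7.5, 3.5, 255°): r_1=2.5882, r_2=0.5176, r_3=1.9319, r_4=3.6235 — all match ✓
Unique over the lattice → pose = (7.5, 3.5, 255°).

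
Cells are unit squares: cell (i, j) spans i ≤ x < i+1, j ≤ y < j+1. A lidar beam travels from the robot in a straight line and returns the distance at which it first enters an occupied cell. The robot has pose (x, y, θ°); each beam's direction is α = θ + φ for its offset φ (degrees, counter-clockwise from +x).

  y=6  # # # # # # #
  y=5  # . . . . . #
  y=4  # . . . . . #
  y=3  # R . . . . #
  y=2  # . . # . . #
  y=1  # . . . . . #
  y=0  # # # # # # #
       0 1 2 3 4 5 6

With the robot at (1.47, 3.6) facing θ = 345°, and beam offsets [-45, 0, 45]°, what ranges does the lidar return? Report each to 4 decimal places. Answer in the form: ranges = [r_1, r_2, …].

beam 1: φ=-45°, α=300°
  dir = (cos 300°, sin 300°) = (0.5000, -0.8660); from cell (1,3)
  next x-line at t=1.0600, next y-line at t=0.6928; Δt_x=2.0000, Δt_y=1.1547
    y: enter (1,2) at t=0.6928
    x: enter (2,2) at t=1.0600
    y: enter (2,1) at t=1.8475
    y: enter (2,0) at t=3.0022 ← occupied
  → r_1 = 3.0022
beam 2: φ=0°, α=345°
  dir = (cos 345°, sin 345°) = (0.9659, -0.2588); from cell (1,3)
  next x-line at t=0.5487, next y-line at t=2.3182; Δt_x=1.0353, Δt_y=3.8637
    x: enter (2,3) at t=0.5487
    x: enter (3,3) at t=1.5840
    y: enter (3,2) at t=2.3182 ← occupied
  → r_2 = 2.3182
beam 3: φ=45°, α=30°
  dir = (cos 30°, sin 30°) = (0.8660, 0.5000); from cell (1,3)
  next x-line at t=0.6120, next y-line at t=0.8000; Δt_x=1.1547, Δt_y=2.0000
    x: enter (2,3) at t=0.6120
    y: enter (2,4) at t=0.8000
    x: enter (3,4) at t=1.7667
    y: enter (3,5) at t=2.8000
    x: enter (4,5) at t=2.9214
    x: enter (5,5) at t=4.0761
    y: enter (5,6) at t=4.8000 ← occupied
  → r_3 = 4.8000

ranges = [3.0022, 2.3182, 4.8000]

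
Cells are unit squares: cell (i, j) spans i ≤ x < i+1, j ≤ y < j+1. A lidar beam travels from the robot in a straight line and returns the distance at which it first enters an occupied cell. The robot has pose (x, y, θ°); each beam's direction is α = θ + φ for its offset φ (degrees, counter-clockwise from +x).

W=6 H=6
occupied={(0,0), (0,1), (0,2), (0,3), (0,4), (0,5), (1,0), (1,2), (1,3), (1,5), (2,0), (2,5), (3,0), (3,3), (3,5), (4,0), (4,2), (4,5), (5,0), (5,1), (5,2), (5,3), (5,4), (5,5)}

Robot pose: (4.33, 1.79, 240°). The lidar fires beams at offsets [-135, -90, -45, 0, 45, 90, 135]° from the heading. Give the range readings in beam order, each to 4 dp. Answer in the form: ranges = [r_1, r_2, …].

beam 1: φ=-135°, α=105°
  dir = (cos 105°, sin 105°) = (-0.2588, 0.9659); from cell (4,1)
  next x-line at t=1.2750, next y-line at t=0.2174; Δt_x=3.8637, Δt_y=1.0353
    y: enter (4,2) at t=0.2174 ← occupied
  → r_1 = 0.2174
beam 2: φ=-90°, α=150°
  dir = (cos 150°, sin 150°) = (-0.8660, 0.5000); from cell (4,1)
  next x-line at t=0.3811, next y-line at t=0.4200; Δt_x=1.1547, Δt_y=2.0000
    x: enter (3,1) at t=0.3811
    y: enter (3,2) at t=0.4200
    x: enter (2,2) at t=1.5358
    y: enter (2,3) at t=2.4200
    x: enter (1,3) at t=2.6905 ← occupied
  → r_2 = 2.6905
beam 3: φ=-45°, α=195°
  dir = (cos 195°, sin 195°) = (-0.9659, -0.2588); from cell (4,1)
  next x-line at t=0.3416, next y-line at t=3.0523; Δt_x=1.0353, Δt_y=3.8637
    x: enter (3,1) at t=0.3416
    x: enter (2,1) at t=1.3769
    x: enter (1,1) at t=2.4122
    y: enter (1,0) at t=3.0523 ← occupied
  → r_3 = 3.0523
beam 4: φ=0°, α=240°
  dir = (cos 240°, sin 240°) = (-0.5000, -0.8660); from cell (4,1)
  next x-line at t=0.6600, next y-line at t=0.9122; Δt_x=2.0000, Δt_y=1.1547
    x: enter (3,1) at t=0.6600
    y: enter (3,0) at t=0.9122 ← occupied
  → r_4 = 0.9122
beam 5: φ=45°, α=285°
  dir = (cos 285°, sin 285°) = (0.2588, -0.9659); from cell (4,1)
  next x-line at t=2.5887, next y-line at t=0.8179; Δt_x=3.8637, Δt_y=1.0353
    y: enter (4,0) at t=0.8179 ← occupied
  → r_5 = 0.8179
beam 6: φ=90°, α=330°
  dir = (cos 330°, sin 330°) = (0.8660, -0.5000); from cell (4,1)
  next x-line at t=0.7736, next y-line at t=1.5800; Δt_x=1.1547, Δt_y=2.0000
    x: enter (5,1) at t=0.7736 ← occupied
  → r_6 = 0.7736
beam 7: φ=135°, α=15°
  dir = (cos 15°, sin 15°) = (0.9659, 0.2588); from cell (4,1)
  next x-line at t=0.6936, next y-line at t=0.8114; Δt_x=1.0353, Δt_y=3.8637
    x: enter (5,1) at t=0.6936 ← occupied
  → r_7 = 0.6936

ranges = [0.2174, 2.6905, 3.0523, 0.9122, 0.8179, 0.7736, 0.6936]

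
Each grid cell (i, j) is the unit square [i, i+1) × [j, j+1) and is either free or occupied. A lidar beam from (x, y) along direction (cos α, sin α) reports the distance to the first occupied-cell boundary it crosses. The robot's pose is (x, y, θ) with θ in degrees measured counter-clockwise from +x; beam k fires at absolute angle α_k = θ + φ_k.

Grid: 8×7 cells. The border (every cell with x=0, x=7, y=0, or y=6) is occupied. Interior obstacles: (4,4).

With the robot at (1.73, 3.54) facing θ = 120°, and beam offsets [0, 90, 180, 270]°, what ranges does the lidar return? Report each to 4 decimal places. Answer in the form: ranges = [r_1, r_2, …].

ranges = [1.4600, 0.8429, 2.9329, 2.6212]

beam 1: φ=0°, α=120°
  cosα=-0.5000 sinα=0.8660 | (1,3) | tMaxX 1.4600 tMaxY 0.5312 | tΔX 2.0000 tΔY 1.1547
    t=0.5312 [y] (1,4)
    t=1.4600 [x] (0,4) — stop
  → r_1 = 1.4600
beam 2: φ=90°, α=210°
  cosα=-0.8660 sinα=-0.5000 | (1,3) | tMaxX 0.8429 tMaxY 1.0800 | tΔX 1.1547 tΔY 2.0000
    t=0.8429 [x] (0,3) — stop
  → r_2 = 0.8429
beam 3: φ=180°, α=300°
  cosα=0.5000 sinα=-0.8660 | (1,3) | tMaxX 0.5400 tMaxY 0.6235 | tΔX 2.0000 tΔY 1.1547
    t=0.5400 [x] (2,3)
    t=0.6235 [y] (2,2)
    t=1.7782 [y] (2,1)
    t=2.5400 [x] (3,1)
    t=2.9329 [y] (3,0) — stop
  → r_3 = 2.9329
beam 4: φ=270°, α=30°
  cosα=0.8660 sinα=0.5000 | (1,3) | tMaxX 0.3118 tMaxY 0.9200 | tΔX 1.1547 tΔY 2.0000
    t=0.3118 [x] (2,3)
    t=0.9200 [y] (2,4)
    t=1.4665 [x] (3,4)
    t=2.6212 [x] (4,4) — stop
  → r_4 = 2.6212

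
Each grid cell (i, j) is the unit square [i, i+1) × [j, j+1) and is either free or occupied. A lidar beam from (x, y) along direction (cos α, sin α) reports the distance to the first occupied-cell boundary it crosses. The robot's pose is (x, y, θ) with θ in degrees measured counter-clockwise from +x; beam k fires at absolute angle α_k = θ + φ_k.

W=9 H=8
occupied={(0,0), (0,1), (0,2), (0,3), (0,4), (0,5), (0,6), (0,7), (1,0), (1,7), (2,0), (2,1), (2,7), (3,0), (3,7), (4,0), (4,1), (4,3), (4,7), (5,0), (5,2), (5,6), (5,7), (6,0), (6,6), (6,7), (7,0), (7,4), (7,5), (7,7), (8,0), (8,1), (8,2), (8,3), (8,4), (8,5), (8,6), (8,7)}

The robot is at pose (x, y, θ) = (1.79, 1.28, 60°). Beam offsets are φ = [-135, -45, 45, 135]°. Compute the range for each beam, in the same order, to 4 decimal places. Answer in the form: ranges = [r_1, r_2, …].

beam 1: φ=-135°, α=285°
  d=(0.2588,-0.9659)  start (1,1)  tX=0.8114 tY=0.2899  stride 1/|dx|=3.8637 1/|dy|=1.0353
    cross y-line → (1,0), t=0.2899 (wall)
  → r_1 = 0.2899
beam 2: φ=-45°, α=15°
  d=(0.9659,0.2588)  start (1,1)  tX=0.2174 tY=2.7819  stride 1/|dx|=1.0353 1/|dy|=3.8637
    cross x-line → (2,1), t=0.2174 (wall)
  → r_2 = 0.2174
beam 3: φ=45°, α=105°
  d=(-0.2588,0.9659)  start (1,1)  tX=3.0523 tY=0.7454  stride 1/|dx|=3.8637 1/|dy|=1.0353
    cross y-line → (1,2), t=0.7454
    cross y-line → (1,3), t=1.7807
    cross y-line → (1,4), t=2.8160
    cross x-line → (0,4), t=3.0523 (wall)
  → r_3 = 3.0523
beam 4: φ=135°, α=195°
  d=(-0.9659,-0.2588)  start (1,1)  tX=0.8179 tY=1.0818  stride 1/|dx|=1.0353 1/|dy|=3.8637
    cross x-line → (0,1), t=0.8179 (wall)
  → r_4 = 0.8179

ranges = [0.2899, 0.2174, 3.0523, 0.8179]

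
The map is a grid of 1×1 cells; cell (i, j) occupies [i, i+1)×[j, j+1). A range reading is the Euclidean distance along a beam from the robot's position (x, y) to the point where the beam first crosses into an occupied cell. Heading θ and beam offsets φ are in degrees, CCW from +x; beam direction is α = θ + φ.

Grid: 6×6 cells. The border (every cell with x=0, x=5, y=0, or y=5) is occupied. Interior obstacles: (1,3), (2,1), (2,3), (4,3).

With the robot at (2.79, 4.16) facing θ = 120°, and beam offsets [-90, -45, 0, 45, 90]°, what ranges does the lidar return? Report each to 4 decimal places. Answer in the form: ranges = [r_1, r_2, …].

ranges = [1.6800, 0.8696, 0.9699, 1.8531, 0.3200]

beam 1: φ=-90°, α=30°
  d=(0.8660,0.5000)  start (2,4)  tX=0.2425 tY=1.6800  stride 1/|dx|=1.1547 1/|dy|=2.0000
    cross x-line → (3,4), t=0.2425
    cross x-line → (4,4), t=1.3972
    cross y-line → (4,5), t=1.6800 (wall)
  → r_1 = 1.6800
beam 2: φ=-45°, α=75°
  d=(0.2588,0.9659)  start (2,4)  tX=0.8114 tY=0.8696  stride 1/|dx|=3.8637 1/|dy|=1.0353
    cross x-line → (3,4), t=0.8114
    cross y-line → (3,5), t=0.8696 (wall)
  → r_2 = 0.8696
beam 3: φ=0°, α=120°
  d=(-0.5000,0.8660)  start (2,4)  tX=1.5800 tY=0.9699  stride 1/|dx|=2.0000 1/|dy|=1.1547
    cross y-line → (2,5), t=0.9699 (wall)
  → r_3 = 0.9699
beam 4: φ=45°, α=165°
  d=(-0.9659,0.2588)  start (2,4)  tX=0.8179 tY=3.2455  stride 1/|dx|=1.0353 1/|dy|=3.8637
    cross x-line → (1,4), t=0.8179
    cross x-line → (0,4), t=1.8531 (wall)
  → r_4 = 1.8531
beam 5: φ=90°, α=210°
  d=(-0.8660,-0.5000)  start (2,4)  tX=0.9122 tY=0.3200  stride 1/|dx|=1.1547 1/|dy|=2.0000
    cross y-line → (2,3), t=0.3200 (wall)
  → r_5 = 0.3200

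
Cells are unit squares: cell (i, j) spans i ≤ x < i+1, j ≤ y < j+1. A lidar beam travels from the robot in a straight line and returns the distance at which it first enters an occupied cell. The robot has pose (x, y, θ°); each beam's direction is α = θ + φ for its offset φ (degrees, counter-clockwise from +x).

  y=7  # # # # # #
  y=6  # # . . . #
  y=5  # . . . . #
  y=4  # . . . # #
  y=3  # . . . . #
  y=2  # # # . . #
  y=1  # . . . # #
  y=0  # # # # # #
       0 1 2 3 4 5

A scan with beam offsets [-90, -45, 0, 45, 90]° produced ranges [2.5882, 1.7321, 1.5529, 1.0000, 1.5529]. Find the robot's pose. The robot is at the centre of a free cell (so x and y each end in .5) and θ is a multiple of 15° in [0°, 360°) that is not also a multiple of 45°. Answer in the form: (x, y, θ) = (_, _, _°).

(x, y, θ) = (2.5, 5.5, 105°)

The pose lattice has 19·16 = 304 candidates. Test each by forward raycasting.
  (3.5, 6.5, 255°): beam 1 = 1.5529 ≠ 2.5882 ✗
  (4.5, 3.5, 105°): beam 1 = 0.5176 ≠ 2.5882 ✗
  (3.5, 1.5, 15°): beam 1 = 0.5176 ≠ 2.5882 ✗
  (3.5, 2.5, 15°): beam 1 = 1.5529 ≠ 2.5882 ✗
  …
  (2.5, 5.5, 105°): r_1=2.5882, r_2=1.7321, r_3=1.5529, r_4=1.0000, r_5=1.5529 — all match ✓
Unique over the lattice → pose = (2.5, 5.5, 105°).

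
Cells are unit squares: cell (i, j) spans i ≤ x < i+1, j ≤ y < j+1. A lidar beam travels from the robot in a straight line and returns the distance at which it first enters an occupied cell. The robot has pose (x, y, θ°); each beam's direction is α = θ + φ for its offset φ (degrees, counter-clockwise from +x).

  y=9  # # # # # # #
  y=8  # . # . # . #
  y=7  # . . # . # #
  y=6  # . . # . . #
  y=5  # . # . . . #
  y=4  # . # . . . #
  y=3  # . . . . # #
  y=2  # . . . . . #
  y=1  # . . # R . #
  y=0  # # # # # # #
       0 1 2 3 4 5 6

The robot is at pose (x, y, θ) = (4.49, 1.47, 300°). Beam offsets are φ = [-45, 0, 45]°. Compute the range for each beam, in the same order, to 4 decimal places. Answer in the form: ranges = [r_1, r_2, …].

beam 1: φ=-45°, α=255°
  d=(-0.2588,-0.9659)  start (4,1)  tX=1.8932 tY=0.4866  stride 1/|dx|=3.8637 1/|dy|=1.0353
    cross y-line → (4,0), t=0.4866 (wall)
  → r_1 = 0.4866
beam 2: φ=0°, α=300°
  d=(0.5000,-0.8660)  start (4,1)  tX=1.0200 tY=0.5427  stride 1/|dx|=2.0000 1/|dy|=1.1547
    cross y-line → (4,0), t=0.5427 (wall)
  → r_2 = 0.5427
beam 3: φ=45°, α=345°
  d=(0.9659,-0.2588)  start (4,1)  tX=0.5280 tY=1.8159  stride 1/|dx|=1.0353 1/|dy|=3.8637
    cross x-line → (5,1), t=0.5280
    cross x-line → (6,1), t=1.5633 (wall)
  → r_3 = 1.5633

ranges = [0.4866, 0.5427, 1.5633]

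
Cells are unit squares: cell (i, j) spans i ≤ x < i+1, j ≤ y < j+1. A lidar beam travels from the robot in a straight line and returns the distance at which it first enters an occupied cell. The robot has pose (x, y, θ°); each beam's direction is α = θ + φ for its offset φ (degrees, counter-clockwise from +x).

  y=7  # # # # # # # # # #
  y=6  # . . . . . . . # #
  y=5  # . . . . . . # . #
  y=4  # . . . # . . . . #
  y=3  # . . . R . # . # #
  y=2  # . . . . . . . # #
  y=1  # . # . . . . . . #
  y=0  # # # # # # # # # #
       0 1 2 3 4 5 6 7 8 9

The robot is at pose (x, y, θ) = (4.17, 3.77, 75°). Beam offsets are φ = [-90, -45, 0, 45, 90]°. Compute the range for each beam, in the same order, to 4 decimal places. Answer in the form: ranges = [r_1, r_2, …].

beam 1: φ=-90°, α=345°
  d=(0.9659,-0.2588)  start (4,3)  tX=0.8593 tY=2.9751  stride 1/|dx|=1.0353 1/|dy|=3.8637
    cross x-line → (5,3), t=0.8593
    cross x-line → (6,3), t=1.8946 (wall)
  → r_1 = 1.8946
beam 2: φ=-45°, α=30°
  d=(0.8660,0.5000)  start (4,3)  tX=0.9584 tY=0.4600  stride 1/|dx|=1.1547 1/|dy|=2.0000
    cross y-line → (4,4), t=0.4600 (wall)
  → r_2 = 0.4600
beam 3: φ=0°, α=75°
  d=(0.2588,0.9659)  start (4,3)  tX=3.2069 tY=0.2381  stride 1/|dx|=3.8637 1/|dy|=1.0353
    cross y-line → (4,4), t=0.2381 (wall)
  → r_3 = 0.2381
beam 4: φ=45°, α=120°
  d=(-0.5000,0.8660)  start (4,3)  tX=0.3400 tY=0.2656  stride 1/|dx|=2.0000 1/|dy|=1.1547
    cross y-line → (4,4), t=0.2656 (wall)
  → r_4 = 0.2656
beam 5: φ=90°, α=165°
  d=(-0.9659,0.2588)  start (4,3)  tX=0.1760 tY=0.8887  stride 1/|dx|=1.0353 1/|dy|=3.8637
    cross x-line → (3,3), t=0.1760
    cross y-line → (3,4), t=0.8887
    cross x-line → (2,4), t=1.2113
    cross x-line → (1,4), t=2.2465
    cross x-line → (0,4), t=3.2818 (wall)
  → r_5 = 3.2818

ranges = [1.8946, 0.4600, 0.2381, 0.2656, 3.2818]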